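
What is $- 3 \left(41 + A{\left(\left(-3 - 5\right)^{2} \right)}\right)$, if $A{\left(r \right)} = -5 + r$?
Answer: $-300$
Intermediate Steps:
$- 3 \left(41 + A{\left(\left(-3 - 5\right)^{2} \right)}\right) = - 3 \left(41 - \left(5 - \left(-3 - 5\right)^{2}\right)\right) = - 3 \left(41 - \left(5 - \left(-8\right)^{2}\right)\right) = - 3 \left(41 + \left(-5 + 64\right)\right) = - 3 \left(41 + 59\right) = \left(-3\right) 100 = -300$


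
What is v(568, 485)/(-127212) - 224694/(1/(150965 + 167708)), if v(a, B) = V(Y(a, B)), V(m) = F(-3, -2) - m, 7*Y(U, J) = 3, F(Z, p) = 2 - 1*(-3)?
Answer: -15940534284533510/222621 ≈ -7.1604e+10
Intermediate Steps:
F(Z, p) = 5 (F(Z, p) = 2 + 3 = 5)
Y(U, J) = 3/7 (Y(U, J) = (⅐)*3 = 3/7)
V(m) = 5 - m
v(a, B) = 32/7 (v(a, B) = 5 - 1*3/7 = 5 - 3/7 = 32/7)
v(568, 485)/(-127212) - 224694/(1/(150965 + 167708)) = (32/7)/(-127212) - 224694/(1/(150965 + 167708)) = (32/7)*(-1/127212) - 224694/(1/318673) = -8/222621 - 224694/1/318673 = -8/222621 - 224694*318673 = -8/222621 - 71603911062 = -15940534284533510/222621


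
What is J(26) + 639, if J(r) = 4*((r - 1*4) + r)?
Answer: 831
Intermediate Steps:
J(r) = -16 + 8*r (J(r) = 4*((r - 4) + r) = 4*((-4 + r) + r) = 4*(-4 + 2*r) = -16 + 8*r)
J(26) + 639 = (-16 + 8*26) + 639 = (-16 + 208) + 639 = 192 + 639 = 831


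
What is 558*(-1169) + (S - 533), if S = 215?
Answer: -652620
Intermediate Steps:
558*(-1169) + (S - 533) = 558*(-1169) + (215 - 533) = -652302 - 318 = -652620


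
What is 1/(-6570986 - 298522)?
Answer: -1/6869508 ≈ -1.4557e-7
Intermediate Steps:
1/(-6570986 - 298522) = 1/(-6869508) = -1/6869508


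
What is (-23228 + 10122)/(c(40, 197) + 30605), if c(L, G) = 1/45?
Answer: -294885/688613 ≈ -0.42823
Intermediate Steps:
c(L, G) = 1/45
(-23228 + 10122)/(c(40, 197) + 30605) = (-23228 + 10122)/(1/45 + 30605) = -13106/1377226/45 = -13106*45/1377226 = -294885/688613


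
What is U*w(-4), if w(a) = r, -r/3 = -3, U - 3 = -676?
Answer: -6057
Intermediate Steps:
U = -673 (U = 3 - 676 = -673)
r = 9 (r = -3*(-3) = 9)
w(a) = 9
U*w(-4) = -673*9 = -6057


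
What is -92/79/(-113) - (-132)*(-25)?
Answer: -29459008/8927 ≈ -3300.0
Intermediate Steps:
-92/79/(-113) - (-132)*(-25) = -92*1/79*(-1/113) - 132*25 = -92/79*(-1/113) - 3300 = 92/8927 - 3300 = -29459008/8927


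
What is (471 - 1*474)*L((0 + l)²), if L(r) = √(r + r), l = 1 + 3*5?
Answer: -48*√2 ≈ -67.882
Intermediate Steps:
l = 16 (l = 1 + 15 = 16)
L(r) = √2*√r (L(r) = √(2*r) = √2*√r)
(471 - 1*474)*L((0 + l)²) = (471 - 1*474)*(√2*√((0 + 16)²)) = (471 - 474)*(√2*√(16²)) = -3*√2*√256 = -3*√2*16 = -48*√2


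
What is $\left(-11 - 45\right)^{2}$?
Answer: $3136$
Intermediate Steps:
$\left(-11 - 45\right)^{2} = \left(-56\right)^{2} = 3136$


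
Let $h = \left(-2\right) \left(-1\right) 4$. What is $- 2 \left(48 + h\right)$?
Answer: $-112$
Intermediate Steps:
$h = 8$ ($h = 2 \cdot 4 = 8$)
$- 2 \left(48 + h\right) = - 2 \left(48 + 8\right) = \left(-2\right) 56 = -112$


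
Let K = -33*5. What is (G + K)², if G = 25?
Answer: 19600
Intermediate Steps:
K = -165
(G + K)² = (25 - 165)² = (-140)² = 19600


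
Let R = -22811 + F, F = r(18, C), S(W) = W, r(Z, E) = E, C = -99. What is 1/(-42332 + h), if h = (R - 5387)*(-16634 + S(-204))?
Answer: 1/476422554 ≈ 2.0990e-9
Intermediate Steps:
F = -99
R = -22910 (R = -22811 - 99 = -22910)
h = 476464886 (h = (-22910 - 5387)*(-16634 - 204) = -28297*(-16838) = 476464886)
1/(-42332 + h) = 1/(-42332 + 476464886) = 1/476422554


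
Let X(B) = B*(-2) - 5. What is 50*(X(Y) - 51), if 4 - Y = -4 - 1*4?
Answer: -4000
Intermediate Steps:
Y = 12 (Y = 4 - (-4 - 1*4) = 4 - (-4 - 4) = 4 - 1*(-8) = 4 + 8 = 12)
X(B) = -5 - 2*B (X(B) = -2*B - 5 = -5 - 2*B)
50*(X(Y) - 51) = 50*((-5 - 2*12) - 51) = 50*((-5 - 24) - 51) = 50*(-29 - 51) = 50*(-80) = -4000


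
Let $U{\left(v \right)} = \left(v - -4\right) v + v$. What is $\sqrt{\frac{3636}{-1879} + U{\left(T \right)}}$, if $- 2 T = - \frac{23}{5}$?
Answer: $\frac{\sqrt{5244741839}}{18790} \approx 3.8542$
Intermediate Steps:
$T = \frac{23}{10}$ ($T = - \frac{\left(-23\right) \frac{1}{5}}{2} = \left(- \frac{1}{2}\right) \left(- \frac{23}{5}\right) = \frac{23}{10} \approx 2.3$)
$U{\left(v \right)} = v + v \left(4 + v\right)$ ($U{\left(v \right)} = \left(v + 4\right) v + v = \left(4 + v\right) v + v = v \left(4 + v\right) + v = v + v \left(4 + v\right)$)
$\sqrt{\frac{3636}{-1879} + U{\left(T \right)}} = \sqrt{\frac{3636}{-1879} + \frac{23 \left(5 + \frac{23}{10}\right)}{10}} = \sqrt{3636 \left(- \frac{1}{1879}\right) + \frac{23}{10} \cdot \frac{73}{10}} = \sqrt{- \frac{3636}{1879} + \frac{1679}{100}} = \sqrt{\frac{2791241}{187900}} = \frac{\sqrt{5244741839}}{18790}$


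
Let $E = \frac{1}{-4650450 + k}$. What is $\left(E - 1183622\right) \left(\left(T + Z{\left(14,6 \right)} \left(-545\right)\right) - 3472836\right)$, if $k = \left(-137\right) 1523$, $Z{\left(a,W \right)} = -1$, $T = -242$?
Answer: $\frac{19971713929357213659}{4859101} \approx 4.1102 \cdot 10^{12}$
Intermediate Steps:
$k = -208651$
$E = - \frac{1}{4859101}$ ($E = \frac{1}{-4650450 - 208651} = \frac{1}{-4859101} = - \frac{1}{4859101} \approx -2.058 \cdot 10^{-7}$)
$\left(E - 1183622\right) \left(\left(T + Z{\left(14,6 \right)} \left(-545\right)\right) - 3472836\right) = \left(- \frac{1}{4859101} - 1183622\right) \left(\left(-242 - -545\right) - 3472836\right) = \left(- \frac{1}{4859101} - 1183622\right) \left(\left(-242 + 545\right) - 3472836\right) = \left(- \frac{1}{4859101} - 1183622\right) \left(303 - 3472836\right) = \left(- \frac{5751338843823}{4859101}\right) \left(-3472533\right) = \frac{19971713929357213659}{4859101}$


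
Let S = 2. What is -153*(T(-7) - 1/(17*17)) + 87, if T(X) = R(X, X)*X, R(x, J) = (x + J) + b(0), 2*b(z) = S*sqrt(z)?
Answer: -253410/17 ≈ -14906.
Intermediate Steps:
b(z) = sqrt(z) (b(z) = (2*sqrt(z))/2 = sqrt(z))
R(x, J) = J + x (R(x, J) = (x + J) + sqrt(0) = (J + x) + 0 = J + x)
T(X) = 2*X**2 (T(X) = (X + X)*X = (2*X)*X = 2*X**2)
-153*(T(-7) - 1/(17*17)) + 87 = -153*(2*(-7)**2 - 1/(17*17)) + 87 = -153*(2*49 - 1/(17*17)) + 87 = -153*(98 - 1*1/289) + 87 = -153*(98 - 1/289) + 87 = -153*28321/289 + 87 = -254889/17 + 87 = -253410/17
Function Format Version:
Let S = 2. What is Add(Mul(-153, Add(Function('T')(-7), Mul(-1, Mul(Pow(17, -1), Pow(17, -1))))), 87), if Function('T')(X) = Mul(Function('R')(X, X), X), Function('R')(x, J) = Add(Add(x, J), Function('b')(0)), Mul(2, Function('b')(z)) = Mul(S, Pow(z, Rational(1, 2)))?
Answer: Rational(-253410, 17) ≈ -14906.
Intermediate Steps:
Function('b')(z) = Pow(z, Rational(1, 2)) (Function('b')(z) = Mul(Rational(1, 2), Mul(2, Pow(z, Rational(1, 2)))) = Pow(z, Rational(1, 2)))
Function('R')(x, J) = Add(J, x) (Function('R')(x, J) = Add(Add(x, J), Pow(0, Rational(1, 2))) = Add(Add(J, x), 0) = Add(J, x))
Function('T')(X) = Mul(2, Pow(X, 2)) (Function('T')(X) = Mul(Add(X, X), X) = Mul(Mul(2, X), X) = Mul(2, Pow(X, 2)))
Add(Mul(-153, Add(Function('T')(-7), Mul(-1, Mul(Pow(17, -1), Pow(17, -1))))), 87) = Add(Mul(-153, Add(Mul(2, Pow(-7, 2)), Mul(-1, Mul(Pow(17, -1), Pow(17, -1))))), 87) = Add(Mul(-153, Add(Mul(2, 49), Mul(-1, Mul(Rational(1, 17), Rational(1, 17))))), 87) = Add(Mul(-153, Add(98, Mul(-1, Rational(1, 289)))), 87) = Add(Mul(-153, Add(98, Rational(-1, 289))), 87) = Add(Mul(-153, Rational(28321, 289)), 87) = Add(Rational(-254889, 17), 87) = Rational(-253410, 17)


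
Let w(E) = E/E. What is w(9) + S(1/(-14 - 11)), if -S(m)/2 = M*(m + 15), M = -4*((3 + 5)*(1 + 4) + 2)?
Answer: 125689/25 ≈ 5027.6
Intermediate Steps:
w(E) = 1
M = -168 (M = -4*(8*5 + 2) = -4*(40 + 2) = -4*42 = -168)
S(m) = 5040 + 336*m (S(m) = -(-336)*(m + 15) = -(-336)*(15 + m) = -2*(-2520 - 168*m) = 5040 + 336*m)
w(9) + S(1/(-14 - 11)) = 1 + (5040 + 336/(-14 - 11)) = 1 + (5040 + 336/(-25)) = 1 + (5040 + 336*(-1/25)) = 1 + (5040 - 336/25) = 1 + 125664/25 = 125689/25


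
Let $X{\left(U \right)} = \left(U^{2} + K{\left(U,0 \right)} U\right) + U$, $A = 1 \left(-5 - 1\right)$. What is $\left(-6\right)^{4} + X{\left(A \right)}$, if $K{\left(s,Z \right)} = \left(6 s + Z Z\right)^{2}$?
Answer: $-6450$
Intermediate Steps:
$A = -6$ ($A = 1 \left(-6\right) = -6$)
$K{\left(s,Z \right)} = \left(Z^{2} + 6 s\right)^{2}$ ($K{\left(s,Z \right)} = \left(6 s + Z^{2}\right)^{2} = \left(Z^{2} + 6 s\right)^{2}$)
$X{\left(U \right)} = U + U^{2} + 36 U^{3}$ ($X{\left(U \right)} = \left(U^{2} + \left(0^{2} + 6 U\right)^{2} U\right) + U = \left(U^{2} + \left(0 + 6 U\right)^{2} U\right) + U = \left(U^{2} + \left(6 U\right)^{2} U\right) + U = \left(U^{2} + 36 U^{2} U\right) + U = \left(U^{2} + 36 U^{3}\right) + U = U + U^{2} + 36 U^{3}$)
$\left(-6\right)^{4} + X{\left(A \right)} = \left(-6\right)^{4} - 6 \left(1 - 6 + 36 \left(-6\right)^{2}\right) = 1296 - 6 \left(1 - 6 + 36 \cdot 36\right) = 1296 - 6 \left(1 - 6 + 1296\right) = 1296 - 7746 = -6450$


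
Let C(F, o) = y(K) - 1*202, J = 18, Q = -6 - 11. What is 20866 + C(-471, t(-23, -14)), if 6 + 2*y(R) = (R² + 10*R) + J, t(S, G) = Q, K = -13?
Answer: 41379/2 ≈ 20690.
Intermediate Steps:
Q = -17
t(S, G) = -17
y(R) = 6 + R²/2 + 5*R (y(R) = -3 + ((R² + 10*R) + 18)/2 = -3 + (18 + R² + 10*R)/2 = -3 + (9 + R²/2 + 5*R) = 6 + R²/2 + 5*R)
C(F, o) = -353/2 (C(F, o) = (6 + (½)*(-13)² + 5*(-13)) - 1*202 = (6 + (½)*169 - 65) - 202 = (6 + 169/2 - 65) - 202 = 51/2 - 202 = -353/2)
20866 + C(-471, t(-23, -14)) = 20866 - 353/2 = 41379/2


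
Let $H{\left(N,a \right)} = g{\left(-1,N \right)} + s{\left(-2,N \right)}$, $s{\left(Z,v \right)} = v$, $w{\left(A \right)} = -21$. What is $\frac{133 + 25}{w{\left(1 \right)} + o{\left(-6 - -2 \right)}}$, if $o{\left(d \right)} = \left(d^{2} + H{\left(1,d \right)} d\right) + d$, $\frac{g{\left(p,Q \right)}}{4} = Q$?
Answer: $- \frac{158}{29} \approx -5.4483$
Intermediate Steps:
$g{\left(p,Q \right)} = 4 Q$
$H{\left(N,a \right)} = 5 N$ ($H{\left(N,a \right)} = 4 N + N = 5 N$)
$o{\left(d \right)} = d^{2} + 6 d$ ($o{\left(d \right)} = \left(d^{2} + 5 \cdot 1 d\right) + d = \left(d^{2} + 5 d\right) + d = d^{2} + 6 d$)
$\frac{133 + 25}{w{\left(1 \right)} + o{\left(-6 - -2 \right)}} = \frac{133 + 25}{-21 + \left(-6 - -2\right) \left(6 - 4\right)} = \frac{158}{-21 + \left(-6 + 2\right) \left(6 + \left(-6 + 2\right)\right)} = \frac{158}{-21 - 4 \left(6 - 4\right)} = \frac{158}{-21 - 8} = \frac{158}{-29} = 158 \left(- \frac{1}{29}\right) = - \frac{158}{29}$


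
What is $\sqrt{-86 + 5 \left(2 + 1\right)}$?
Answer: $i \sqrt{71} \approx 8.4261 i$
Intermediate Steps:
$\sqrt{-86 + 5 \left(2 + 1\right)} = \sqrt{-86 + 5 \cdot 3} = \sqrt{-86 + 15} = \sqrt{-71} = i \sqrt{71}$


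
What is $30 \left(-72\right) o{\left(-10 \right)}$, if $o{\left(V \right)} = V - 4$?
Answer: $30240$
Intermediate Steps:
$o{\left(V \right)} = -4 + V$ ($o{\left(V \right)} = V - 4 = -4 + V$)
$30 \left(-72\right) o{\left(-10 \right)} = 30 \left(-72\right) \left(-4 - 10\right) = \left(-2160\right) \left(-14\right) = 30240$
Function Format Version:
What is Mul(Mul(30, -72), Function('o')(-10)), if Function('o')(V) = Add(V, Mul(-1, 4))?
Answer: 30240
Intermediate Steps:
Function('o')(V) = Add(-4, V) (Function('o')(V) = Add(V, -4) = Add(-4, V))
Mul(Mul(30, -72), Function('o')(-10)) = Mul(Mul(30, -72), Add(-4, -10)) = Mul(-2160, -14) = 30240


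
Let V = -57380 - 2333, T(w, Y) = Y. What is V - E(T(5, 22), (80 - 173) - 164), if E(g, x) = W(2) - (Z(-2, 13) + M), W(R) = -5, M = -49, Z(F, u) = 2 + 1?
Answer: -59754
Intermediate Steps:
Z(F, u) = 3
V = -59713
E(g, x) = 41 (E(g, x) = -5 - (3 - 49) = -5 - 1*(-46) = -5 + 46 = 41)
V - E(T(5, 22), (80 - 173) - 164) = -59713 - 1*41 = -59713 - 41 = -59754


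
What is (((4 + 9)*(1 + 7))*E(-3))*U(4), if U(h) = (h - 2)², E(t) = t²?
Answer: 3744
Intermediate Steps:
U(h) = (-2 + h)²
(((4 + 9)*(1 + 7))*E(-3))*U(4) = (((4 + 9)*(1 + 7))*(-3)²)*(-2 + 4)² = ((13*8)*9)*2² = (104*9)*4 = 936*4 = 3744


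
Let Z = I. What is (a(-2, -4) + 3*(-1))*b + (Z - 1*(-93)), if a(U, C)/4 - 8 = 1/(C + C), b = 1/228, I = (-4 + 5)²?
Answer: 753/8 ≈ 94.125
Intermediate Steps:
I = 1 (I = 1² = 1)
Z = 1
b = 1/228 ≈ 0.0043860
a(U, C) = 32 + 2/C (a(U, C) = 32 + 4/(C + C) = 32 + 4/((2*C)) = 32 + 4*(1/(2*C)) = 32 + 2/C)
(a(-2, -4) + 3*(-1))*b + (Z - 1*(-93)) = ((32 + 2/(-4)) + 3*(-1))*(1/228) + (1 - 1*(-93)) = ((32 + 2*(-¼)) - 3)*(1/228) + (1 + 93) = ((32 - ½) - 3)*(1/228) + 94 = (63/2 - 3)*(1/228) + 94 = (57/2)*(1/228) + 94 = ⅛ + 94 = 753/8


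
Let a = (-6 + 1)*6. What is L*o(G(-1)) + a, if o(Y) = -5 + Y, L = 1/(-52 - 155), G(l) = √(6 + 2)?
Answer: -6205/207 - 2*√2/207 ≈ -29.990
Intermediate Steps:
G(l) = 2*√2 (G(l) = √8 = 2*√2)
a = -30 (a = -5*6 = -30)
L = -1/207 (L = 1/(-207) = -1/207 ≈ -0.0048309)
L*o(G(-1)) + a = -(-5 + 2*√2)/207 - 30 = (5/207 - 2*√2/207) - 30 = -6205/207 - 2*√2/207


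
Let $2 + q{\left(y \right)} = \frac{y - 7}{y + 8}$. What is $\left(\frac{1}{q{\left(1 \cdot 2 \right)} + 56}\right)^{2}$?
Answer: $\frac{4}{11449} \approx 0.00034938$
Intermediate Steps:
$q{\left(y \right)} = -2 + \frac{-7 + y}{8 + y}$ ($q{\left(y \right)} = -2 + \frac{y - 7}{y + 8} = -2 + \frac{-7 + y}{8 + y}$)
$\left(\frac{1}{q{\left(1 \cdot 2 \right)} + 56}\right)^{2} = \left(\frac{1}{\frac{-23 - 1 \cdot 2}{8 + 1 \cdot 2} + 56}\right)^{2} = \left(\frac{1}{\frac{-23 - 2}{8 + 2} + 56}\right)^{2} = \left(\frac{1}{\frac{-23 - 2}{10} + 56}\right)^{2} = \left(\frac{1}{\frac{1}{10} \left(-25\right) + 56}\right)^{2} = \left(\frac{1}{- \frac{5}{2} + 56}\right)^{2} = \left(\frac{1}{\frac{107}{2}}\right)^{2} = \left(\frac{2}{107}\right)^{2} = \frac{4}{11449}$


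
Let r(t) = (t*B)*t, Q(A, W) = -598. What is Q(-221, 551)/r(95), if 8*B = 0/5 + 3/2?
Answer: -9568/27075 ≈ -0.35339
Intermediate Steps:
B = 3/16 (B = (0/5 + 3/2)/8 = (0*(1/5) + 3*(1/2))/8 = (0 + 3/2)/8 = (1/8)*(3/2) = 3/16 ≈ 0.18750)
r(t) = 3*t**2/16 (r(t) = (t*(3/16))*t = (3*t/16)*t = 3*t**2/16)
Q(-221, 551)/r(95) = -598/((3/16)*95**2) = -598/((3/16)*9025) = -598/27075/16 = -598*16/27075 = -9568/27075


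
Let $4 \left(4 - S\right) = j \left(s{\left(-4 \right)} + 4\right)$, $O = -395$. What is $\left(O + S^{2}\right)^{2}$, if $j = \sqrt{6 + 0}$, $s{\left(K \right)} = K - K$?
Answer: $139513 + 5968 \sqrt{6} \approx 1.5413 \cdot 10^{5}$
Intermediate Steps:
$s{\left(K \right)} = 0$
$j = \sqrt{6} \approx 2.4495$
$S = 4 - \sqrt{6}$ ($S = 4 - \frac{\sqrt{6} \left(0 + 4\right)}{4} = 4 - \frac{\sqrt{6} \cdot 4}{4} = 4 - \frac{4 \sqrt{6}}{4} = 4 - \sqrt{6} \approx 1.5505$)
$\left(O + S^{2}\right)^{2} = \left(-395 + \left(4 - \sqrt{6}\right)^{2}\right)^{2}$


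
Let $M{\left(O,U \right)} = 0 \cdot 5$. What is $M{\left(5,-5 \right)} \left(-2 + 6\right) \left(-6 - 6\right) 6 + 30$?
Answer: $30$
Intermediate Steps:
$M{\left(O,U \right)} = 0$
$M{\left(5,-5 \right)} \left(-2 + 6\right) \left(-6 - 6\right) 6 + 30 = 0 \left(-2 + 6\right) \left(-6 - 6\right) 6 + 30 = 0 \cdot 4 \left(\left(-12\right) 6\right) + 30 = 0 \left(-72\right) + 30 = 0 + 30 = 30$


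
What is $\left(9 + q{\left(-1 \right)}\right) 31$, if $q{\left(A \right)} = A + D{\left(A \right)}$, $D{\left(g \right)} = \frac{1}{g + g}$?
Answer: $\frac{465}{2} \approx 232.5$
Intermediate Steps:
$D{\left(g \right)} = \frac{1}{2 g}$
$q{\left(A \right)} = A + \frac{1}{2 A}$
$\left(9 + q{\left(-1 \right)}\right) 31 = \left(9 - \left(1 - \frac{1}{2 \left(-1\right)}\right)\right) 31 = \left(9 + \left(-1 + \frac{1}{2} \left(-1\right)\right)\right) 31 = \left(9 - \frac{3}{2}\right) 31 = \frac{15}{2} \cdot 31 = \frac{465}{2}$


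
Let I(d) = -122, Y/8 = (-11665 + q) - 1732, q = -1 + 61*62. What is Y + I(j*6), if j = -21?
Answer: -77050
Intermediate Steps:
q = 3781 (q = -1 + 3782 = 3781)
Y = -76928 (Y = 8*((-11665 + 3781) - 1732) = 8*(-7884 - 1732) = 8*(-9616) = -76928)
Y + I(j*6) = -76928 - 122 = -77050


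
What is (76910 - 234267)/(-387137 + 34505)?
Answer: 157357/352632 ≈ 0.44624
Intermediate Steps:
(76910 - 234267)/(-387137 + 34505) = -157357/(-352632) = -157357*(-1/352632) = 157357/352632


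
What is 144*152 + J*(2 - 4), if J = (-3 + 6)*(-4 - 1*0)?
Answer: 21912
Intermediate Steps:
J = -12 (J = 3*(-4 + 0) = 3*(-4) = -12)
144*152 + J*(2 - 4) = 144*152 - 12*(2 - 4) = 21888 - 12*(-2) = 21888 + 24 = 21912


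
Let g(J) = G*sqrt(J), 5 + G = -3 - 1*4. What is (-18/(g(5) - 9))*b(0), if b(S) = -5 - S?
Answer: 90/71 - 120*sqrt(5)/71 ≈ -2.5117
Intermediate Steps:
G = -12 (G = -5 + (-3 - 1*4) = -5 + (-3 - 4) = -5 - 7 = -12)
g(J) = -12*sqrt(J)
(-18/(g(5) - 9))*b(0) = (-18/(-12*sqrt(5) - 9))*(-5 - 1*0) = (-18/(-9 - 12*sqrt(5)))*(-5 + 0) = -18/(-9 - 12*sqrt(5))*(-5) = 90/(-9 - 12*sqrt(5))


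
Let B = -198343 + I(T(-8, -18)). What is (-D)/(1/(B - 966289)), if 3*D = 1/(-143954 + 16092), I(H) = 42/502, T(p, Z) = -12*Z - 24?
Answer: -41760373/13754298 ≈ -3.0362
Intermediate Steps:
T(p, Z) = -24 - 12*Z
I(H) = 21/251 (I(H) = 42*(1/502) = 21/251)
B = -49784072/251 (B = -198343 + 21/251 = -49784072/251 ≈ -1.9834e+5)
D = -1/383586 (D = 1/(3*(-143954 + 16092)) = (1/3)/(-127862) = (1/3)*(-1/127862) = -1/383586 ≈ -2.6070e-6)
(-D)/(1/(B - 966289)) = (-1*(-1/383586))/(1/(-49784072/251 - 966289)) = 1/(383586*(1/(-292322611/251))) = 1/(383586*(-251/292322611)) = (1/383586)*(-292322611/251) = -41760373/13754298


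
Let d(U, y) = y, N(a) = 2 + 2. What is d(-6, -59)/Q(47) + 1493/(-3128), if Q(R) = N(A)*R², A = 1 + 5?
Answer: -3344175/6909752 ≈ -0.48398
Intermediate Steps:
A = 6
N(a) = 4
Q(R) = 4*R²
d(-6, -59)/Q(47) + 1493/(-3128) = -59/(4*47²) + 1493/(-3128) = -59/(4*2209) + 1493*(-1/3128) = -59/8836 - 1493/3128 = -3344175/6909752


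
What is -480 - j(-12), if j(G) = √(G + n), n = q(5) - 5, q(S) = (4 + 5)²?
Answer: -488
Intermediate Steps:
q(S) = 81 (q(S) = 9² = 81)
n = 76 (n = 81 - 5 = 76)
j(G) = √(76 + G) (j(G) = √(G + 76) = √(76 + G))
-480 - j(-12) = -480 - √(76 - 12) = -480 - √64 = -480 - 1*8 = -480 - 8 = -488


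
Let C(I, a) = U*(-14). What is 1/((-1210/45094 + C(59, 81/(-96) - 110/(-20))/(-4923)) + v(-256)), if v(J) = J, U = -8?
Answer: -110998881/28421217215 ≈ -0.0039055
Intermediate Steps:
C(I, a) = 112 (C(I, a) = -8*(-14) = 112)
1/((-1210/45094 + C(59, 81/(-96) - 110/(-20))/(-4923)) + v(-256)) = 1/((-1210/45094 + 112/(-4923)) - 256) = 1/((-1210*1/45094 + 112*(-1/4923)) - 256) = 1/((-605/22547 - 112/4923) - 256) = 1/(-5503679/110998881 - 256) = 1/(-28421217215/110998881) = -110998881/28421217215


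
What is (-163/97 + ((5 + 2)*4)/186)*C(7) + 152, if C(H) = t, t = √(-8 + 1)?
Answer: 152 - 13801*I*√7/9021 ≈ 152.0 - 4.0477*I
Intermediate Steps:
t = I*√7 (t = √(-7) = I*√7 ≈ 2.6458*I)
C(H) = I*√7
(-163/97 + ((5 + 2)*4)/186)*C(7) + 152 = (-163/97 + ((5 + 2)*4)/186)*(I*√7) + 152 = (-163*1/97 + (7*4)*(1/186))*(I*√7) + 152 = (-163/97 + 28*(1/186))*(I*√7) + 152 = (-163/97 + 14/93)*(I*√7) + 152 = -13801*I*√7/9021 + 152 = 152 - 13801*I*√7/9021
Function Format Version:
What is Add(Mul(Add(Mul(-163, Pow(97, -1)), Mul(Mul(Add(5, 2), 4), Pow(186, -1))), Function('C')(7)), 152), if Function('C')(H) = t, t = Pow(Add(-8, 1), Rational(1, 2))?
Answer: Add(152, Mul(Rational(-13801, 9021), I, Pow(7, Rational(1, 2)))) ≈ Add(152.00, Mul(-4.0477, I))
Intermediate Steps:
t = Mul(I, Pow(7, Rational(1, 2))) (t = Pow(-7, Rational(1, 2)) = Mul(I, Pow(7, Rational(1, 2))) ≈ Mul(2.6458, I))
Function('C')(H) = Mul(I, Pow(7, Rational(1, 2)))
Add(Mul(Add(Mul(-163, Pow(97, -1)), Mul(Mul(Add(5, 2), 4), Pow(186, -1))), Function('C')(7)), 152) = Add(Mul(Add(Mul(-163, Pow(97, -1)), Mul(Mul(Add(5, 2), 4), Pow(186, -1))), Mul(I, Pow(7, Rational(1, 2)))), 152) = Add(Mul(Add(Mul(-163, Rational(1, 97)), Mul(Mul(7, 4), Rational(1, 186))), Mul(I, Pow(7, Rational(1, 2)))), 152) = Add(Mul(Add(Rational(-163, 97), Mul(28, Rational(1, 186))), Mul(I, Pow(7, Rational(1, 2)))), 152) = Add(Mul(Add(Rational(-163, 97), Rational(14, 93)), Mul(I, Pow(7, Rational(1, 2)))), 152) = Add(Mul(Rational(-13801, 9021), Mul(I, Pow(7, Rational(1, 2)))), 152) = Add(Mul(Rational(-13801, 9021), I, Pow(7, Rational(1, 2))), 152) = Add(152, Mul(Rational(-13801, 9021), I, Pow(7, Rational(1, 2))))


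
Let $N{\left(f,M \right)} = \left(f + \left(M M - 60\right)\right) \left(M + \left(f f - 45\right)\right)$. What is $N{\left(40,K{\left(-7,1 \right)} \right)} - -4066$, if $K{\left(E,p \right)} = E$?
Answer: $48958$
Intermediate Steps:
$N{\left(f,M \right)} = \left(-60 + f + M^{2}\right) \left(-45 + M + f^{2}\right)$ ($N{\left(f,M \right)} = \left(f + \left(M^{2} - 60\right)\right) \left(M + \left(f^{2} - 45\right)\right) = \left(f + \left(-60 + M^{2}\right)\right) \left(M + \left(-45 + f^{2}\right)\right) = \left(-60 + f + M^{2}\right) \left(-45 + M + f^{2}\right)$)
$N{\left(40,K{\left(-7,1 \right)} \right)} - -4066 = \left(2700 + \left(-7\right)^{3} + 40^{3} - -420 - 60 \cdot 40^{2} - 1800 - 45 \left(-7\right)^{2} - 280 + \left(-7\right)^{2} \cdot 40^{2}\right) - -4066 = \left(2700 - 343 + 64000 + 420 - 96000 - 1800 - 2205 - 280 + 49 \cdot 1600\right) + 4066 = \left(2700 - 343 + 64000 + 420 - 96000 - 1800 - 2205 - 280 + 78400\right) + 4066 = 44892 + 4066 = 48958$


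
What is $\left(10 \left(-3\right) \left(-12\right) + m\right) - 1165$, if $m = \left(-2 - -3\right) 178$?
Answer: $-627$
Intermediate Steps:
$m = 178$ ($m = \left(-2 + 3\right) 178 = 1 \cdot 178 = 178$)
$\left(10 \left(-3\right) \left(-12\right) + m\right) - 1165 = \left(10 \left(-3\right) \left(-12\right) + 178\right) - 1165 = \left(\left(-30\right) \left(-12\right) + 178\right) - 1165 = \left(360 + 178\right) - 1165 = 538 - 1165 = -627$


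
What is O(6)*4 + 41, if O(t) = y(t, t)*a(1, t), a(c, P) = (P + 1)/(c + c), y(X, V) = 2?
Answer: 69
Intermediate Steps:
a(c, P) = (1 + P)/(2*c) (a(c, P) = (1 + P)/((2*c)) = (1 + P)*(1/(2*c)) = (1 + P)/(2*c))
O(t) = 1 + t (O(t) = 2*((½)*(1 + t)/1) = 2*((½)*1*(1 + t)) = 2*(½ + t/2) = 1 + t)
O(6)*4 + 41 = (1 + 6)*4 + 41 = 7*4 + 41 = 28 + 41 = 69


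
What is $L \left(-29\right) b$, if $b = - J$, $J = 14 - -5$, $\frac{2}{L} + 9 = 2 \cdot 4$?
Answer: $-1102$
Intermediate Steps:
$L = -2$ ($L = \frac{2}{-9 + 2 \cdot 4} = \frac{2}{-9 + 8} = \frac{2}{-1} = 2 \left(-1\right) = -2$)
$J = 19$ ($J = 14 + 5 = 19$)
$b = -19$ ($b = \left(-1\right) 19 = -19$)
$L \left(-29\right) b = \left(-2\right) \left(-29\right) \left(-19\right) = 58 \left(-19\right) = -1102$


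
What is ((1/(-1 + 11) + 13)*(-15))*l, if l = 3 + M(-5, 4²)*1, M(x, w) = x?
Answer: 393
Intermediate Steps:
l = -2 (l = 3 - 5*1 = 3 - 5 = -2)
((1/(-1 + 11) + 13)*(-15))*l = ((1/(-1 + 11) + 13)*(-15))*(-2) = ((1/10 + 13)*(-15))*(-2) = ((⅒ + 13)*(-15))*(-2) = ((131/10)*(-15))*(-2) = -393/2*(-2) = 393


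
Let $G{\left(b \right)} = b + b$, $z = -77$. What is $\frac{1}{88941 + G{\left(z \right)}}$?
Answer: $\frac{1}{88787} \approx 1.1263 \cdot 10^{-5}$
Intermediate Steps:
$G{\left(b \right)} = 2 b$
$\frac{1}{88941 + G{\left(z \right)}} = \frac{1}{88941 + 2 \left(-77\right)} = \frac{1}{88941 - 154} = \frac{1}{88787}$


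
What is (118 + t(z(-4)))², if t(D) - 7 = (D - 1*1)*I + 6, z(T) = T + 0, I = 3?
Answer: 13456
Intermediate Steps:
z(T) = T
t(D) = 10 + 3*D (t(D) = 7 + ((D - 1*1)*3 + 6) = 7 + ((D - 1)*3 + 6) = 7 + ((-1 + D)*3 + 6) = 7 + ((-3 + 3*D) + 6) = 7 + (3 + 3*D) = 10 + 3*D)
(118 + t(z(-4)))² = (118 + (10 + 3*(-4)))² = (118 + (10 - 12))² = (118 - 2)² = 116² = 13456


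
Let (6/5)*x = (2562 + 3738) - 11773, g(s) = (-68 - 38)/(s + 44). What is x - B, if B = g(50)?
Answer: -1285837/282 ≈ -4559.7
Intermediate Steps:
g(s) = -106/(44 + s)
x = -27365/6 (x = 5*((2562 + 3738) - 11773)/6 = 5*(6300 - 11773)/6 = (5/6)*(-5473) = -27365/6 ≈ -4560.8)
B = -53/47 (B = -106/(44 + 50) = -106/94 = -106*1/94 = -53/47 ≈ -1.1277)
x - B = -27365/6 - 1*(-53/47) = -27365/6 + 53/47 = -1285837/282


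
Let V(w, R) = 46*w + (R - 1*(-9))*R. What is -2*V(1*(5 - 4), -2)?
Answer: -64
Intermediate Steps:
V(w, R) = 46*w + R*(9 + R) (V(w, R) = 46*w + (R + 9)*R = 46*w + (9 + R)*R = 46*w + R*(9 + R))
-2*V(1*(5 - 4), -2) = -2*((-2)**2 + 9*(-2) + 46*(1*(5 - 4))) = -2*(4 - 18 + 46*(1*1)) = -2*(4 - 18 + 46*1) = -2*(4 - 18 + 46) = -2*32 = -64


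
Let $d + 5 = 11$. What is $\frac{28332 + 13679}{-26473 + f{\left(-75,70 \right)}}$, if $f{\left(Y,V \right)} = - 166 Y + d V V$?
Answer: $\frac{42011}{15377} \approx 2.7321$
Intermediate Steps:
$d = 6$ ($d = -5 + 11 = 6$)
$f{\left(Y,V \right)} = - 166 Y + 6 V^{2}$ ($f{\left(Y,V \right)} = - 166 Y + 6 V V = - 166 Y + 6 V^{2}$)
$\frac{28332 + 13679}{-26473 + f{\left(-75,70 \right)}} = \frac{28332 + 13679}{-26473 - \left(-12450 - 6 \cdot 70^{2}\right)} = \frac{42011}{-26473 + \left(12450 + 6 \cdot 4900\right)} = \frac{42011}{-26473 + \left(12450 + 29400\right)} = \frac{42011}{-26473 + 41850} = \frac{42011}{15377}$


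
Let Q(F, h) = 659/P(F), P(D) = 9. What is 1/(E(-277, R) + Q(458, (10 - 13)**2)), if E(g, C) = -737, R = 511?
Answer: -9/5974 ≈ -0.0015065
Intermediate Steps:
Q(F, h) = 659/9
1/(E(-277, R) + Q(458, (10 - 13)**2)) = 1/(-737 + 659/9) = 1/(-5974/9) = -9/5974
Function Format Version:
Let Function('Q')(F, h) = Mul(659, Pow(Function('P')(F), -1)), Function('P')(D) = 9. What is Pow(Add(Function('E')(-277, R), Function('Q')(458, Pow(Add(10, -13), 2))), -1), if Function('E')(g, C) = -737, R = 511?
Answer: Rational(-9, 5974) ≈ -0.0015065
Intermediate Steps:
Function('Q')(F, h) = Rational(659, 9) (Function('Q')(F, h) = Mul(659, Pow(9, -1)) = Mul(659, Rational(1, 9)) = Rational(659, 9))
Pow(Add(Function('E')(-277, R), Function('Q')(458, Pow(Add(10, -13), 2))), -1) = Pow(Add(-737, Rational(659, 9)), -1) = Pow(Rational(-5974, 9), -1) = Rational(-9, 5974)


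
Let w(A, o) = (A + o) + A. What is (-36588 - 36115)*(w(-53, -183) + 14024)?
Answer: -998575705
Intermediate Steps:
w(A, o) = o + 2*A
(-36588 - 36115)*(w(-53, -183) + 14024) = (-36588 - 36115)*((-183 + 2*(-53)) + 14024) = -72703*((-183 - 106) + 14024) = -72703*(-289 + 14024) = -72703*13735 = -998575705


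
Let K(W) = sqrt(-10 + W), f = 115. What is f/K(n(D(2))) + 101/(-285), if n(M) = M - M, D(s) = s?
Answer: -101/285 - 23*I*sqrt(10)/2 ≈ -0.35439 - 36.366*I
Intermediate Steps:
n(M) = 0
f/K(n(D(2))) + 101/(-285) = 115/(sqrt(-10 + 0)) + 101/(-285) = 115/(sqrt(-10)) + 101*(-1/285) = 115/((I*sqrt(10))) - 101/285 = 115*(-I*sqrt(10)/10) - 101/285 = -23*I*sqrt(10)/2 - 101/285 = -101/285 - 23*I*sqrt(10)/2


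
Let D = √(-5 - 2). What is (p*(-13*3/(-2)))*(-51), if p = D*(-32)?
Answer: 31824*I*√7 ≈ 84198.0*I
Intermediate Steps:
D = I*√7 (D = √(-7) = I*√7 ≈ 2.6458*I)
p = -32*I*√7 (p = (I*√7)*(-32) = -32*I*√7 ≈ -84.664*I)
(p*(-13*3/(-2)))*(-51) = ((-32*I*√7)*(-13*3/(-2)))*(-51) = ((-32*I*√7)*(-39*(-½)))*(-51) = (-32*I*√7*(39/2))*(-51) = -624*I*√7*(-51) = 31824*I*√7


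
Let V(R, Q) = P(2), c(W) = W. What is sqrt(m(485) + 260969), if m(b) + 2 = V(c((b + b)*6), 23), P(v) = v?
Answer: sqrt(260969) ≈ 510.85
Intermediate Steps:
V(R, Q) = 2
m(b) = 0 (m(b) = -2 + 2 = 0)
sqrt(m(485) + 260969) = sqrt(0 + 260969) = sqrt(260969)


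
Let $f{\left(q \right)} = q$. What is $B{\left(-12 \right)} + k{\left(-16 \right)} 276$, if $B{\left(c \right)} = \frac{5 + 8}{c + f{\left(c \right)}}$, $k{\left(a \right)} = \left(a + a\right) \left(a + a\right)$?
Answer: $\frac{6782963}{24} \approx 2.8262 \cdot 10^{5}$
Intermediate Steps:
$k{\left(a \right)} = 4 a^{2}$ ($k{\left(a \right)} = 2 a 2 a = 4 a^{2}$)
$B{\left(c \right)} = \frac{13}{2 c}$ ($B{\left(c \right)} = \frac{5 + 8}{c + c} = \frac{13}{2 c}$)
$B{\left(-12 \right)} + k{\left(-16 \right)} 276 = \frac{13}{2 \left(-12\right)} + 4 \left(-16\right)^{2} \cdot 276 = \frac{13}{2} \left(- \frac{1}{12}\right) + 4 \cdot 256 \cdot 276 = - \frac{13}{24} + 1024 \cdot 276 = - \frac{13}{24} + 282624 = \frac{6782963}{24}$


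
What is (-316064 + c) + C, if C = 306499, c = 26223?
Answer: 16658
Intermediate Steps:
(-316064 + c) + C = (-316064 + 26223) + 306499 = -289841 + 306499 = 16658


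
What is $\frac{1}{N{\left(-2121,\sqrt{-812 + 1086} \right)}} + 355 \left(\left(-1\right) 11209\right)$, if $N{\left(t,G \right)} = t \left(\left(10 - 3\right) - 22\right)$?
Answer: $- \frac{126598088924}{31815} \approx -3.9792 \cdot 10^{6}$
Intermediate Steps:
$N{\left(t,G \right)} = - 15 t$ ($N{\left(t,G \right)} = t \left(\left(10 - 3\right) - 22\right) = t \left(7 - 22\right) = t \left(-15\right) = - 15 t$)
$\frac{1}{N{\left(-2121,\sqrt{-812 + 1086} \right)}} + 355 \left(\left(-1\right) 11209\right) = \frac{1}{\left(-15\right) \left(-2121\right)} + 355 \left(\left(-1\right) 11209\right) = \frac{1}{31815} + 355 \left(-11209\right) = \frac{1}{31815} - 3979195 = - \frac{126598088924}{31815}$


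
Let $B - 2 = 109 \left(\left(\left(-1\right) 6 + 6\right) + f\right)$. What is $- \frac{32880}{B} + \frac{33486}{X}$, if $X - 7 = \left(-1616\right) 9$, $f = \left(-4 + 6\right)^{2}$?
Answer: $- \frac{82107238}{1061201} \approx -77.372$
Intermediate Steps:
$f = 4$ ($f = 2^{2} = 4$)
$X = -14537$ ($X = 7 - 14544 = -14537$)
$B = 438$ ($B = 2 + 109 \left(\left(\left(-1\right) 6 + 6\right) + 4\right) = 2 + 109 \left(\left(-6 + 6\right) + 4\right) = 2 + 109 \left(0 + 4\right) = 2 + 109 \cdot 4 = 2 + 436 = 438$)
$- \frac{32880}{B} + \frac{33486}{X} = - \frac{32880}{438} + \frac{33486}{-14537} = \left(-32880\right) \frac{1}{438} + 33486 \left(- \frac{1}{14537}\right) = - \frac{5480}{73} - \frac{33486}{14537} = - \frac{82107238}{1061201}$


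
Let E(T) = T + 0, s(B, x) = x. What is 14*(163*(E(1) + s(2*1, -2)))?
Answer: -2282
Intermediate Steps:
E(T) = T
14*(163*(E(1) + s(2*1, -2))) = 14*(163*(1 - 2)) = 14*(163*(-1)) = 14*(-163) = -2282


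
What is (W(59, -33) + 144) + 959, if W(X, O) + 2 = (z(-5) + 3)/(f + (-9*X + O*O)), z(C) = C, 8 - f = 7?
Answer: 615457/559 ≈ 1101.0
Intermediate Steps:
f = 1 (f = 8 - 1*7 = 8 - 7 = 1)
W(X, O) = -2 - 2/(1 + O² - 9*X) (W(X, O) = -2 + (-5 + 3)/(1 + (-9*X + O*O)) = -2 - 2/(1 + (-9*X + O²)) = -2 - 2/(1 + (O² - 9*X)) = -2 - 2/(1 + O² - 9*X))
(W(59, -33) + 144) + 959 = (2*(-2 - 1*(-33)² + 9*59)/(1 + (-33)² - 9*59) + 144) + 959 = (2*(-2 - 1*1089 + 531)/(1 + 1089 - 531) + 144) + 959 = (2*(-2 - 1089 + 531)/559 + 144) + 959 = (2*(1/559)*(-560) + 144) + 959 = (-1120/559 + 144) + 959 = 79376/559 + 959 = 615457/559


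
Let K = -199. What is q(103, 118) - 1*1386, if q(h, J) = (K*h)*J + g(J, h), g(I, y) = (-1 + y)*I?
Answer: -2407996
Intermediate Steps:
g(I, y) = I*(-1 + y)
q(h, J) = J*(-1 + h) - 199*J*h (q(h, J) = (-199*h)*J + J*(-1 + h) = -199*J*h + J*(-1 + h) = J*(-1 + h) - 199*J*h)
q(103, 118) - 1*1386 = 118*(-1 - 198*103) - 1*1386 = 118*(-1 - 20394) - 1386 = 118*(-20395) - 1386 = -2406610 - 1386 = -2407996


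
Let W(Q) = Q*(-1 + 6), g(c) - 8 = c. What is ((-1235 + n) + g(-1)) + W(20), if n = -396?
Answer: -1524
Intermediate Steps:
g(c) = 8 + c
W(Q) = 5*Q (W(Q) = Q*5 = 5*Q)
((-1235 + n) + g(-1)) + W(20) = ((-1235 - 396) + (8 - 1)) + 5*20 = (-1631 + 7) + 100 = -1624 + 100 = -1524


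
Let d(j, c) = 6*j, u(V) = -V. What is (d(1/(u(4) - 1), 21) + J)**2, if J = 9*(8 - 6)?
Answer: 7056/25 ≈ 282.24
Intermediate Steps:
J = 18 (J = 9*2 = 18)
(d(1/(u(4) - 1), 21) + J)**2 = (6/(-1*4 - 1) + 18)**2 = (6/(-4 - 1) + 18)**2 = (6/(-5) + 18)**2 = (6*(-1/5) + 18)**2 = (-6/5 + 18)**2 = (84/5)**2 = 7056/25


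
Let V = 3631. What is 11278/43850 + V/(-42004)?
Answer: 157250881/920937700 ≈ 0.17075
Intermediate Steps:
11278/43850 + V/(-42004) = 11278/43850 + 3631/(-42004) = 11278*(1/43850) + 3631*(-1/42004) = 5639/21925 - 3631/42004 = 157250881/920937700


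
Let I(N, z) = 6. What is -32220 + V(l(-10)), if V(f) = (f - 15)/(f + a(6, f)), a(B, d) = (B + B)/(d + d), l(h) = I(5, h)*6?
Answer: -998802/31 ≈ -32219.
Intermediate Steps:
l(h) = 36 (l(h) = 6*6 = 36)
a(B, d) = B/d (a(B, d) = (2*B)/((2*d)) = (2*B)*(1/(2*d)) = B/d)
V(f) = (-15 + f)/(f + 6/f) (V(f) = (f - 15)/(f + 6/f) = (-15 + f)/(f + 6/f))
-32220 + V(l(-10)) = -32220 + 36*(-15 + 36)/(6 + 36²) = -32220 + 36*21/(6 + 1296) = -32220 + 36*21/1302 = -32220 + 36*(1/1302)*21 = -32220 + 18/31 = -998802/31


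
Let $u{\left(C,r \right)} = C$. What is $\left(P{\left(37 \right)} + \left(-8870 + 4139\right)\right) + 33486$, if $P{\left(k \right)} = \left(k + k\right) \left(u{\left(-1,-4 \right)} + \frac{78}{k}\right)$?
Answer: $28837$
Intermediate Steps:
$P{\left(k \right)} = 2 k \left(-1 + \frac{78}{k}\right)$ ($P{\left(k \right)} = \left(k + k\right) \left(-1 + \frac{78}{k}\right) = 2 k \left(-1 + \frac{78}{k}\right)$)
$\left(P{\left(37 \right)} + \left(-8870 + 4139\right)\right) + 33486 = \left(\left(156 - 74\right) + \left(-8870 + 4139\right)\right) + 33486 = \left(\left(156 - 74\right) - 4731\right) + 33486 = \left(82 - 4731\right) + 33486 = -4649 + 33486 = 28837$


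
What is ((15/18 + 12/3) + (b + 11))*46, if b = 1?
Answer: 2323/3 ≈ 774.33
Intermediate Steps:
((15/18 + 12/3) + (b + 11))*46 = ((15/18 + 12/3) + (1 + 11))*46 = ((15*(1/18) + 12*(⅓)) + 12)*46 = ((⅚ + 4) + 12)*46 = (29/6 + 12)*46 = (101/6)*46 = 2323/3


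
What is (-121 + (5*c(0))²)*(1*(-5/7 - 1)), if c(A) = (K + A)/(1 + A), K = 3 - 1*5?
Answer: 36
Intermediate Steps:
K = -2 (K = 3 - 5 = -2)
c(A) = (-2 + A)/(1 + A)
(-121 + (5*c(0))²)*(1*(-5/7 - 1)) = (-121 + (5*((-2 + 0)/(1 + 0)))²)*(1*(-5/7 - 1)) = (-121 + (5*(-2/1))²)*(1*(-5*⅐ - 1)) = (-121 + (5*(1*(-2)))²)*(1*(-5/7 - 1)) = (-121 + (5*(-2))²)*(1*(-12/7)) = (-121 + (-10)²)*(-12/7) = (-121 + 100)*(-12/7) = -21*(-12/7) = 36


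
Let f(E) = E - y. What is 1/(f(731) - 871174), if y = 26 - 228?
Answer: -1/870241 ≈ -1.1491e-6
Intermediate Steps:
y = -202
f(E) = 202 + E (f(E) = E - 1*(-202) = E + 202 = 202 + E)
1/(f(731) - 871174) = 1/((202 + 731) - 871174) = 1/(933 - 871174) = 1/(-870241) = -1/870241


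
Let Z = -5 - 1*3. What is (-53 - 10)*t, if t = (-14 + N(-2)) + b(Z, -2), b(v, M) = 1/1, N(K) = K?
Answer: 945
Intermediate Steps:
Z = -8 (Z = -5 - 3 = -8)
b(v, M) = 1
t = -15 (t = (-14 - 2) + 1 = -16 + 1 = -15)
(-53 - 10)*t = (-53 - 10)*(-15) = -63*(-15) = 945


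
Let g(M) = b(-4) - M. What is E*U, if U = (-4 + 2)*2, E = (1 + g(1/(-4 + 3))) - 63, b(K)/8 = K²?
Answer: -268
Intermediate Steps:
b(K) = 8*K²
g(M) = 128 - M (g(M) = 8*(-4)² - M = 8*16 - M = 128 - M)
E = 67 (E = (1 + (128 - 1/(-4 + 3))) - 63 = (1 + (128 - 1/(-1))) - 63 = (1 + (128 - 1*(-1))) - 63 = (1 + (128 + 1)) - 63 = (1 + 129) - 63 = 130 - 63 = 67)
U = -4 (U = -2*2 = -4)
E*U = 67*(-4) = -268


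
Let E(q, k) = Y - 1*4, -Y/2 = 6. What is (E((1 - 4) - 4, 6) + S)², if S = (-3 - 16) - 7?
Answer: 1764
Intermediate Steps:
Y = -12 (Y = -2*6 = -12)
E(q, k) = -16 (E(q, k) = -12 - 1*4 = -12 - 4 = -16)
S = -26 (S = -19 - 7 = -26)
(E((1 - 4) - 4, 6) + S)² = (-16 - 26)² = (-42)² = 1764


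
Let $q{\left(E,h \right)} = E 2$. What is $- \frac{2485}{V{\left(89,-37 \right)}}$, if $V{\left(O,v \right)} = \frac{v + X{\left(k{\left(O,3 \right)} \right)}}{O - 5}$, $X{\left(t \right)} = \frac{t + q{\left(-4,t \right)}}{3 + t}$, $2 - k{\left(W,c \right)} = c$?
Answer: $\frac{417480}{83} \approx 5029.9$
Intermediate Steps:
$q{\left(E,h \right)} = 2 E$
$k{\left(W,c \right)} = 2 - c$
$X{\left(t \right)} = \frac{-8 + t}{3 + t}$ ($X{\left(t \right)} = \frac{t + 2 \left(-4\right)}{3 + t} = \frac{t - 8}{3 + t} = \frac{-8 + t}{3 + t}$)
$V{\left(O,v \right)} = \frac{- \frac{9}{2} + v}{-5 + O}$ ($V{\left(O,v \right)} = \frac{v + \frac{-8 + \left(2 - 3\right)}{3 + \left(2 - 3\right)}}{O - 5} = \frac{v + \frac{-8 + \left(2 - 3\right)}{3 + \left(2 - 3\right)}}{-5 + O} = \frac{v + \frac{-8 - 1}{3 - 1}}{-5 + O} = \frac{v + \frac{1}{2} \left(-9\right)}{-5 + O} = \frac{v - \frac{9}{2}}{-5 + O} = \frac{- \frac{9}{2} + v}{-5 + O}$)
$- \frac{2485}{V{\left(89,-37 \right)}} = - \frac{2485}{\frac{1}{-5 + 89} \left(- \frac{9}{2} - 37\right)} = - \frac{2485}{\frac{1}{84} \left(- \frac{83}{2}\right)} = - \frac{2485}{- \frac{83}{168}} = \left(-2485\right) \left(- \frac{168}{83}\right) = \frac{417480}{83}$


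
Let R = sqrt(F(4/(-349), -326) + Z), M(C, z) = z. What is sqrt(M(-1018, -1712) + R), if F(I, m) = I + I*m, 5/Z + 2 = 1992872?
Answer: sqrt(-3379886802654912 + 8898802*sqrt(183337759806))/1405074 ≈ 41.353*I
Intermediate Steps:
Z = 1/398574 (Z = 5/(-2 + 1992872) = 5/1992870 = 5*(1/1992870) = 1/398574 ≈ 2.5089e-6)
R = 19*sqrt(183337759806)/4215222 (R = sqrt((4/(-349))*(1 - 326) + 1/398574) = sqrt((4*(-1/349))*(-325) + 1/398574) = sqrt(-4/349*(-325) + 1/398574) = sqrt(1300/349 + 1/398574) = sqrt(518146549/139102326) = 19*sqrt(183337759806)/4215222 ≈ 1.9300)
sqrt(M(-1018, -1712) + R) = sqrt(-1712 + 19*sqrt(183337759806)/4215222)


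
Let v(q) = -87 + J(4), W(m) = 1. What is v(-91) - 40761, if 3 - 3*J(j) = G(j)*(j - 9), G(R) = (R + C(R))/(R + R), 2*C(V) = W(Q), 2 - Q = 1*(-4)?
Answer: -653537/16 ≈ -40846.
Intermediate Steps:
Q = 6 (Q = 2 - (-4) = 2 - 1*(-4) = 2 + 4 = 6)
C(V) = 1/2 (C(V) = (1/2)*1 = 1/2)
G(R) = (1/2 + R)/(2*R) (G(R) = (R + 1/2)/(R + R) = (1/2 + R)/((2*R)) = (1/2 + R)*(1/(2*R)) = (1/2 + R)/(2*R))
J(j) = 1 - (1 + 2*j)*(-9 + j)/(12*j) (J(j) = 1 - (1 + 2*j)/(4*j)*(j - 9)/3 = 1 - (1 + 2*j)/(4*j)*(-9 + j)/3 = 1 - (1 + 2*j)*(-9 + j)/(12*j))
v(q) = -1361/16 (v(q) = -87 + (29/12 - 1/6*4 + (3/4)/4) = -87 + (29/12 - 2/3 + (3/4)*(1/4)) = -87 + (29/12 - 2/3 + 3/16) = -87 + 31/16 = -1361/16)
v(-91) - 40761 = -1361/16 - 40761 = -653537/16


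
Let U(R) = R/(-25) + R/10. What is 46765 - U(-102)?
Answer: 1169278/25 ≈ 46771.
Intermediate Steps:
U(R) = 3*R/50 (U(R) = R*(-1/25) + R*(⅒) = -R/25 + R/10 = 3*R/50)
46765 - U(-102) = 46765 - 3*(-102)/50 = 46765 - 1*(-153/25) = 46765 + 153/25 = 1169278/25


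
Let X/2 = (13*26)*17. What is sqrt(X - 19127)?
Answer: I*sqrt(7635) ≈ 87.379*I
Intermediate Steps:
X = 11492 (X = 2*((13*26)*17) = 2*(338*17) = 2*5746 = 11492)
sqrt(X - 19127) = sqrt(11492 - 19127) = sqrt(-7635) = I*sqrt(7635)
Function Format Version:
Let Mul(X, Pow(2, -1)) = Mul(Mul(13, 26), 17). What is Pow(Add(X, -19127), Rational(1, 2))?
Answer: Mul(I, Pow(7635, Rational(1, 2))) ≈ Mul(87.379, I)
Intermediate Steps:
X = 11492 (X = Mul(2, Mul(Mul(13, 26), 17)) = Mul(2, Mul(338, 17)) = Mul(2, 5746) = 11492)
Pow(Add(X, -19127), Rational(1, 2)) = Pow(Add(11492, -19127), Rational(1, 2)) = Pow(-7635, Rational(1, 2)) = Mul(I, Pow(7635, Rational(1, 2)))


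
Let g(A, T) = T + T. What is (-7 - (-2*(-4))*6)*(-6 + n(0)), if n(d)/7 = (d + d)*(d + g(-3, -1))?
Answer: 330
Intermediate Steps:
g(A, T) = 2*T
n(d) = 14*d*(-2 + d) (n(d) = 7*((d + d)*(d + 2*(-1))) = 7*((2*d)*(d - 2)) = 7*((2*d)*(-2 + d)) = 7*(2*d*(-2 + d)) = 14*d*(-2 + d))
(-7 - (-2*(-4))*6)*(-6 + n(0)) = (-7 - (-2*(-4))*6)*(-6 + 14*0*(-2 + 0)) = (-7 - 8*6)*(-6 + 14*0*(-2)) = (-7 - 1*48)*(-6 + 0) = (-7 - 48)*(-6) = -55*(-6) = 330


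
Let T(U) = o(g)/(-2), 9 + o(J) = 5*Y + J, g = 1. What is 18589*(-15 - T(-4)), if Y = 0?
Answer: -353191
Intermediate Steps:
o(J) = -9 + J (o(J) = -9 + (5*0 + J) = -9 + (0 + J) = -9 + J)
T(U) = 4 (T(U) = (-9 + 1)/(-2) = -8*(-½) = 4)
18589*(-15 - T(-4)) = 18589*(-15 - 1*4) = 18589*(-15 - 4) = 18589*(-19) = -353191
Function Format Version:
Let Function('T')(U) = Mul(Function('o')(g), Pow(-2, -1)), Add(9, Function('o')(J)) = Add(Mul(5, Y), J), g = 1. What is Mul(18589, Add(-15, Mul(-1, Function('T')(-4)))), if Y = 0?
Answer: -353191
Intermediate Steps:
Function('o')(J) = Add(-9, J) (Function('o')(J) = Add(-9, Add(Mul(5, 0), J)) = Add(-9, Add(0, J)) = Add(-9, J))
Function('T')(U) = 4 (Function('T')(U) = Mul(Add(-9, 1), Pow(-2, -1)) = Mul(-8, Rational(-1, 2)) = 4)
Mul(18589, Add(-15, Mul(-1, Function('T')(-4)))) = Mul(18589, Add(-15, Mul(-1, 4))) = Mul(18589, Add(-15, -4)) = Mul(18589, -19) = -353191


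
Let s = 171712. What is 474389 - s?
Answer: 302677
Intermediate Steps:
474389 - s = 474389 - 1*171712 = 474389 - 171712 = 302677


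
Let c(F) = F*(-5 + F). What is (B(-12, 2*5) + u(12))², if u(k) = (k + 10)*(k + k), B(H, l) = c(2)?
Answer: 272484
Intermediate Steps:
B(H, l) = -6 (B(H, l) = 2*(-5 + 2) = 2*(-3) = -6)
u(k) = 2*k*(10 + k) (u(k) = (10 + k)*(2*k) = 2*k*(10 + k))
(B(-12, 2*5) + u(12))² = (-6 + 2*12*(10 + 12))² = (-6 + 2*12*22)² = (-6 + 528)² = 522² = 272484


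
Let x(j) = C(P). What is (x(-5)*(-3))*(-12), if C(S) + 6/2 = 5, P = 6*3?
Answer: 72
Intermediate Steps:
P = 18
C(S) = 2 (C(S) = -3 + 5 = 2)
x(j) = 2
(x(-5)*(-3))*(-12) = (2*(-3))*(-12) = -6*(-12) = 72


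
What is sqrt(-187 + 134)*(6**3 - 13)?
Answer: 203*I*sqrt(53) ≈ 1477.9*I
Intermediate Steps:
sqrt(-187 + 134)*(6**3 - 13) = sqrt(-53)*(216 - 13) = (I*sqrt(53))*203 = 203*I*sqrt(53)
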